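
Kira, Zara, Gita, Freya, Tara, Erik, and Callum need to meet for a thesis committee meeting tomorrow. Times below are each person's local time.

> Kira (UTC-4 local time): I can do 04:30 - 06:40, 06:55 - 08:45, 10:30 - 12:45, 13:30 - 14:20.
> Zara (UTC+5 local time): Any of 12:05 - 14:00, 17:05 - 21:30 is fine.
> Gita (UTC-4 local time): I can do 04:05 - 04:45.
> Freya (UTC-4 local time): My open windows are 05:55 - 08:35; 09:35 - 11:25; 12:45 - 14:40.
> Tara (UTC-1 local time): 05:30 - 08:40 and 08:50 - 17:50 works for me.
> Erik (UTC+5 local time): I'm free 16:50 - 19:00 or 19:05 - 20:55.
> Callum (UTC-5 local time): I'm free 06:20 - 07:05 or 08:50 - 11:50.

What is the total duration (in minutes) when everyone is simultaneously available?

0

Kira in UTC: 08:30-10:40, 10:55-12:45, 14:30-16:45, 17:30-18:20 (add 4h to convert from UTC-4).
Zara in UTC: 07:05-09:00, 12:05-16:30 (subtract 5h to convert from UTC+5).
Gita in UTC: 08:05-08:45 (add 4h to convert from UTC-4).
Freya in UTC: 09:55-12:35, 13:35-15:25, 16:45-18:40 (add 4h to convert from UTC-4).
Tara in UTC: 06:30-09:40, 09:50-18:50 (add 1h to convert from UTC-1).
Erik in UTC: 11:50-14:00, 14:05-15:55 (subtract 5h to convert from UTC+5).
Callum in UTC: 11:20-12:05, 13:50-16:50 (add 5h to convert from UTC-5).
Kira ∩ Zara: 08:30-09:00, 12:05-12:45, 14:30-16:30.
Kira ∩ Zara ∩ Gita: 08:30-08:45.
Kira ∩ Zara ∩ Gita ∩ Freya: ∅.
Kira ∩ Zara ∩ Gita ∩ Freya ∩ Tara: ∅.
Kira ∩ Zara ∩ Gita ∩ Freya ∩ Tara ∩ Erik: ∅.
Kira ∩ Zara ∩ Gita ∩ Freya ∩ Tara ∩ Erik ∩ Callum: ∅.
There is no time when everyone is free.
There is no common window, so the total is 0 minutes.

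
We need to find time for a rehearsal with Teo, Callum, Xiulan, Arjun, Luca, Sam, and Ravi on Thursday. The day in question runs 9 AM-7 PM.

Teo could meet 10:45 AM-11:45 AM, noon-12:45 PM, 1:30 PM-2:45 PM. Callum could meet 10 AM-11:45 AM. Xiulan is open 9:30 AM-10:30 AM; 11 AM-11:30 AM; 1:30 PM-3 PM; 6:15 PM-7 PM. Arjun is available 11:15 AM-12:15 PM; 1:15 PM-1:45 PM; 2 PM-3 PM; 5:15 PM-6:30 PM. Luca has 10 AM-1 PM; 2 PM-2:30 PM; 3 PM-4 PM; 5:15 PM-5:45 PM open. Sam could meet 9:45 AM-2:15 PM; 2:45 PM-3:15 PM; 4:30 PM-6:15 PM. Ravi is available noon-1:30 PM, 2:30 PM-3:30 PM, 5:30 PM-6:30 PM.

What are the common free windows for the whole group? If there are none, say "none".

none

Teo ∩ Callum: 10:45-11:45.
Teo ∩ Callum ∩ Xiulan: 11:00-11:30.
Teo ∩ Callum ∩ Xiulan ∩ Arjun: 11:15-11:30.
Teo ∩ Callum ∩ Xiulan ∩ Arjun ∩ Luca: 11:15-11:30.
Teo ∩ Callum ∩ Xiulan ∩ Arjun ∩ Luca ∩ Sam: 11:15-11:30.
Teo ∩ Callum ∩ Xiulan ∩ Arjun ∩ Luca ∩ Sam ∩ Ravi: ∅.
There is no time when everyone is free.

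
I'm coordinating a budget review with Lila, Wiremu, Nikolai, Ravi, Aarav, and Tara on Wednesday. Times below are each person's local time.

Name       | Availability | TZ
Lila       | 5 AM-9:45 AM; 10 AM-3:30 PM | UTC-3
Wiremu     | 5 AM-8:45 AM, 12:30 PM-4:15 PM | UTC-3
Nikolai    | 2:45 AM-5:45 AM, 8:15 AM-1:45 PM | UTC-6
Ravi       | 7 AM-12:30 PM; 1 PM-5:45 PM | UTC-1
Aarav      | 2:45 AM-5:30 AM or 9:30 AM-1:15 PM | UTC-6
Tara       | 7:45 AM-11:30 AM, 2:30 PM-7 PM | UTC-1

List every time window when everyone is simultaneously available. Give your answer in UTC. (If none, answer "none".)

08:45-11:30, 15:30-18:30

Lila in UTC: 08:00-12:45, 13:00-18:30 (add 3h to convert from UTC-3).
Wiremu in UTC: 08:00-11:45, 15:30-19:15 (add 3h to convert from UTC-3).
Nikolai in UTC: 08:45-11:45, 14:15-19:45 (add 6h to convert from UTC-6).
Ravi in UTC: 08:00-13:30, 14:00-18:45 (add 1h to convert from UTC-1).
Aarav in UTC: 08:45-11:30, 15:30-19:15 (add 6h to convert from UTC-6).
Tara in UTC: 08:45-12:30, 15:30-20:00 (add 1h to convert from UTC-1).
Lila ∩ Wiremu: 08:00-11:45, 15:30-18:30.
Lila ∩ Wiremu ∩ Nikolai: 08:45-11:45, 15:30-18:30.
Lila ∩ Wiremu ∩ Nikolai ∩ Ravi: 08:45-11:45, 15:30-18:30.
Lila ∩ Wiremu ∩ Nikolai ∩ Ravi ∩ Aarav: 08:45-11:30, 15:30-18:30.
Lila ∩ Wiremu ∩ Nikolai ∩ Ravi ∩ Aarav ∩ Tara: 08:45-11:30, 15:30-18:30.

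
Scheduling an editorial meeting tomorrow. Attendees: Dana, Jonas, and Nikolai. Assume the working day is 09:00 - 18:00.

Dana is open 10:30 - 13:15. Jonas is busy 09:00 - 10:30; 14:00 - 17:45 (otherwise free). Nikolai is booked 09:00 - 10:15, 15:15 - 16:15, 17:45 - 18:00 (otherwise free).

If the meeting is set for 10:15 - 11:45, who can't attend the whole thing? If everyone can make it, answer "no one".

Dana, Jonas

Dana free: 10:30-13:15.
Jonas free: 10:30-14:00, 17:45-18:00 (invert busy blocks within the working day).
Nikolai free: 10:15-15:15, 16:15-17:45 (invert busy blocks within the working day).
Dana: not fully free for 10:15-11:45. Jonas: not fully free for 10:15-11:45. Nikolai: free for 10:15-11:45.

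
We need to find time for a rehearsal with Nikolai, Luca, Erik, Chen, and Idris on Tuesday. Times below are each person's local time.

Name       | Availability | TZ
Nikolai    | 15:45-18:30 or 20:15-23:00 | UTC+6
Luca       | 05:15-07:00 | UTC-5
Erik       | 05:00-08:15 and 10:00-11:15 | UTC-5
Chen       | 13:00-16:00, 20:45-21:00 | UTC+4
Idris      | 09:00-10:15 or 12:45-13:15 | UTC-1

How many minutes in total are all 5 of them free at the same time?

60

Nikolai in UTC: 09:45-12:30, 14:15-17:00 (subtract 6h to convert from UTC+6).
Luca in UTC: 10:15-12:00 (add 5h to convert from UTC-5).
Erik in UTC: 10:00-13:15, 15:00-16:15 (add 5h to convert from UTC-5).
Chen in UTC: 09:00-12:00, 16:45-17:00 (subtract 4h to convert from UTC+4).
Idris in UTC: 10:00-11:15, 13:45-14:15 (add 1h to convert from UTC-1).
Nikolai ∩ Luca: 10:15-12:00.
Nikolai ∩ Luca ∩ Erik: 10:15-12:00.
Nikolai ∩ Luca ∩ Erik ∩ Chen: 10:15-12:00.
Nikolai ∩ Luca ∩ Erik ∩ Chen ∩ Idris: 10:15-11:15.
That's a single block of 60 minutes.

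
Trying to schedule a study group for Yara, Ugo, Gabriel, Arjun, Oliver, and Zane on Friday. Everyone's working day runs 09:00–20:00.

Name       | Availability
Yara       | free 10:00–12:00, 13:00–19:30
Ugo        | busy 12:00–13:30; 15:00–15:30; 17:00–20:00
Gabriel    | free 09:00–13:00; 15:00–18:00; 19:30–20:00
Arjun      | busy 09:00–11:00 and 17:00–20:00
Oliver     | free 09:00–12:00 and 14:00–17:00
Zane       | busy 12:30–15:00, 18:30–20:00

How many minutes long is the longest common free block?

Yara free: 10:00-12:00, 13:00-19:30.
Ugo free: 09:00-12:00, 13:30-15:00, 15:30-17:00 (invert busy blocks within the working day).
Gabriel free: 09:00-13:00, 15:00-18:00, 19:30-20:00.
Arjun free: 11:00-17:00 (invert busy blocks within the working day).
Oliver free: 09:00-12:00, 14:00-17:00.
Zane free: 09:00-12:30, 15:00-18:30 (invert busy blocks within the working day).
Yara ∩ Ugo: 10:00-12:00, 13:30-15:00, 15:30-17:00.
Yara ∩ Ugo ∩ Gabriel: 10:00-12:00, 15:30-17:00.
Yara ∩ Ugo ∩ Gabriel ∩ Arjun: 11:00-12:00, 15:30-17:00.
Yara ∩ Ugo ∩ Gabriel ∩ Arjun ∩ Oliver: 11:00-12:00, 15:30-17:00.
Yara ∩ Ugo ∩ Gabriel ∩ Arjun ∩ Oliver ∩ Zane: 11:00-12:00, 15:30-17:00.
The longest is 15:30-17:00 at 90 minutes.

90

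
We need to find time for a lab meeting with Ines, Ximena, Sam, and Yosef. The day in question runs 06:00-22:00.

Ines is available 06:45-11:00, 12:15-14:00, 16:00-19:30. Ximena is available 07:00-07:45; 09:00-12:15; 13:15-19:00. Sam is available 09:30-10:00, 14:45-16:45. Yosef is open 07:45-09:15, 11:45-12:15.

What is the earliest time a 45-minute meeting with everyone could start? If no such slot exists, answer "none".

none

Ines ∩ Ximena: 07:00-07:45, 09:00-11:00, 13:15-14:00, 16:00-19:00.
Ines ∩ Ximena ∩ Sam: 09:30-10:00, 16:00-16:45.
Ines ∩ Ximena ∩ Sam ∩ Yosef: ∅.
There is no time when everyone is free.
No common window is at least 45 minutes long.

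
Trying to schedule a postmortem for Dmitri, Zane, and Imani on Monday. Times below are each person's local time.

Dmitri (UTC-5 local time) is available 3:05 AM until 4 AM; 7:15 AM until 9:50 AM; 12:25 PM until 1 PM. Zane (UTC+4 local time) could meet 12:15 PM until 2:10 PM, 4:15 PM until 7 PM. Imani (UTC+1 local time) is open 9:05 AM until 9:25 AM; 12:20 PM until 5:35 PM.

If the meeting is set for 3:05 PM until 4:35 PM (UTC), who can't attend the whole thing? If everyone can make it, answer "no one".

Dmitri in UTC: 08:05-09:00, 12:15-14:50, 17:25-18:00 (add 5h to convert from UTC-5).
Zane in UTC: 08:15-10:10, 12:15-15:00 (subtract 4h to convert from UTC+4).
Imani in UTC: 08:05-08:25, 11:20-16:35 (subtract 1h to convert from UTC+1).
Dmitri: not fully free for 15:05-16:35. Zane: not fully free for 15:05-16:35. Imani: free for 15:05-16:35.

Dmitri, Zane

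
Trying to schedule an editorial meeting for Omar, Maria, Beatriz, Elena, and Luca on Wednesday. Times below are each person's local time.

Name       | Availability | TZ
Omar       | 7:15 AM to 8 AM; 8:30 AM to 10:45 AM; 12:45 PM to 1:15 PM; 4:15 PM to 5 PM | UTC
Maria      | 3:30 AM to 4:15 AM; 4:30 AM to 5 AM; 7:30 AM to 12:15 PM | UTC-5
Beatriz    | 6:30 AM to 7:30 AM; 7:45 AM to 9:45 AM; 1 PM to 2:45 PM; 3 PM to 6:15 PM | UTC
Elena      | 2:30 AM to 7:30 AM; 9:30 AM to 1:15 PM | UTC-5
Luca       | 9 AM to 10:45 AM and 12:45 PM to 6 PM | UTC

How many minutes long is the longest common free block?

Omar in UTC: 07:15-08:00, 08:30-10:45, 12:45-13:15, 16:15-17:00.
Maria in UTC: 08:30-09:15, 09:30-10:00, 12:30-17:15 (add 5h to convert from UTC-5).
Beatriz in UTC: 06:30-07:30, 07:45-09:45, 13:00-14:45, 15:00-18:15.
Elena in UTC: 07:30-12:30, 14:30-18:15 (add 5h to convert from UTC-5).
Luca in UTC: 09:00-10:45, 12:45-18:00.
Omar ∩ Maria: 08:30-09:15, 09:30-10:00, 12:45-13:15, 16:15-17:00.
Omar ∩ Maria ∩ Beatriz: 08:30-09:15, 09:30-09:45, 13:00-13:15, 16:15-17:00.
Omar ∩ Maria ∩ Beatriz ∩ Elena: 08:30-09:15, 09:30-09:45, 16:15-17:00.
Omar ∩ Maria ∩ Beatriz ∩ Elena ∩ Luca: 09:00-09:15, 09:30-09:45, 16:15-17:00.
Those are the intersection windows.
The longest is 16:15-17:00 at 45 minutes.

45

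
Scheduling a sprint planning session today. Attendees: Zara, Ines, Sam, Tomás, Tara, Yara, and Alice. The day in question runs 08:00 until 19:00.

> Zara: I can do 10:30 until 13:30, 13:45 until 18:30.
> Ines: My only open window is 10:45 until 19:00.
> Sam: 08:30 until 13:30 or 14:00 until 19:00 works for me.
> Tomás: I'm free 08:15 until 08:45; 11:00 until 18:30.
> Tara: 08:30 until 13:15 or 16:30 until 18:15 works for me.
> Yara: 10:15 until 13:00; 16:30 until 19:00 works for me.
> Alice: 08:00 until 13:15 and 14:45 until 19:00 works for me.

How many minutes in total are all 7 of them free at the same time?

225

Zara ∩ Ines: 10:45-13:30, 13:45-18:30.
Zara ∩ Ines ∩ Sam: 10:45-13:30, 14:00-18:30.
Zara ∩ Ines ∩ Sam ∩ Tomás: 11:00-13:30, 14:00-18:30.
Zara ∩ Ines ∩ Sam ∩ Tomás ∩ Tara: 11:00-13:15, 16:30-18:15.
Zara ∩ Ines ∩ Sam ∩ Tomás ∩ Tara ∩ Yara: 11:00-13:00, 16:30-18:15.
Zara ∩ Ines ∩ Sam ∩ Tomás ∩ Tara ∩ Yara ∩ Alice: 11:00-13:00, 16:30-18:15.
Summing the common windows: 120 + 105 = 225 minutes.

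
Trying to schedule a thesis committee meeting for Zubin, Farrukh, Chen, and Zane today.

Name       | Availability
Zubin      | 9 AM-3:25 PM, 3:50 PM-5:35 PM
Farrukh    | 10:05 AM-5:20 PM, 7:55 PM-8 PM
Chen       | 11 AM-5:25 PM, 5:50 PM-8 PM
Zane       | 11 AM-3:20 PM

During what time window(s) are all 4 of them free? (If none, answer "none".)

Zubin ∩ Farrukh: 10:05-15:25, 15:50-17:20.
Zubin ∩ Farrukh ∩ Chen: 11:00-15:25, 15:50-17:20.
Zubin ∩ Farrukh ∩ Chen ∩ Zane: 11:00-15:20.
Those are the intersection windows.

11:00-15:20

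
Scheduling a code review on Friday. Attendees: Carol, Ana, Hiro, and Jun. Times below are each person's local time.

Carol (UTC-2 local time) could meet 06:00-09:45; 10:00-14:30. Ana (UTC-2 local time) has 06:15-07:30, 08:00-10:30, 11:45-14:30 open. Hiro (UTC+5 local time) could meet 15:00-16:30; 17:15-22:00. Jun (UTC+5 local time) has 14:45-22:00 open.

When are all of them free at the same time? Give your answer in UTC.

Carol in UTC: 08:00-11:45, 12:00-16:30 (add 2h to convert from UTC-2).
Ana in UTC: 08:15-09:30, 10:00-12:30, 13:45-16:30 (add 2h to convert from UTC-2).
Hiro in UTC: 10:00-11:30, 12:15-17:00 (subtract 5h to convert from UTC+5).
Jun in UTC: 09:45-17:00 (subtract 5h to convert from UTC+5).
Carol ∩ Ana: 08:15-09:30, 10:00-11:45, 12:00-12:30, 13:45-16:30.
Carol ∩ Ana ∩ Hiro: 10:00-11:30, 12:15-12:30, 13:45-16:30.
Carol ∩ Ana ∩ Hiro ∩ Jun: 10:00-11:30, 12:15-12:30, 13:45-16:30.
Those are the intersection windows.

10:00-11:30, 12:15-12:30, 13:45-16:30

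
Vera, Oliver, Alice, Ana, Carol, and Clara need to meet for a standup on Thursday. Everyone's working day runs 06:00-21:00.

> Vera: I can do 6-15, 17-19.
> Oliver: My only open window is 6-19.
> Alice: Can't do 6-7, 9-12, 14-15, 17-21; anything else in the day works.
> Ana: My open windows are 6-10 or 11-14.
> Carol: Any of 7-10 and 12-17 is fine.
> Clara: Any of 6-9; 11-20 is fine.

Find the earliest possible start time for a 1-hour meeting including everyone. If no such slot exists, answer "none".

Vera free: 06:00-15:00, 17:00-19:00.
Oliver free: 06:00-19:00.
Alice free: 07:00-09:00, 12:00-14:00, 15:00-17:00 (invert busy blocks within the working day).
Ana free: 06:00-10:00, 11:00-14:00.
Carol free: 07:00-10:00, 12:00-17:00.
Clara free: 06:00-09:00, 11:00-20:00.
Vera ∩ Oliver: 06:00-15:00, 17:00-19:00.
Vera ∩ Oliver ∩ Alice: 07:00-09:00, 12:00-14:00.
Vera ∩ Oliver ∩ Alice ∩ Ana: 07:00-09:00, 12:00-14:00.
Vera ∩ Oliver ∩ Alice ∩ Ana ∩ Carol: 07:00-09:00, 12:00-14:00.
Vera ∩ Oliver ∩ Alice ∩ Ana ∩ Carol ∩ Clara: 07:00-09:00, 12:00-14:00.
The first common window of at least 60 minutes is 07:00-09:00, so the earliest start is 07:00.

07:00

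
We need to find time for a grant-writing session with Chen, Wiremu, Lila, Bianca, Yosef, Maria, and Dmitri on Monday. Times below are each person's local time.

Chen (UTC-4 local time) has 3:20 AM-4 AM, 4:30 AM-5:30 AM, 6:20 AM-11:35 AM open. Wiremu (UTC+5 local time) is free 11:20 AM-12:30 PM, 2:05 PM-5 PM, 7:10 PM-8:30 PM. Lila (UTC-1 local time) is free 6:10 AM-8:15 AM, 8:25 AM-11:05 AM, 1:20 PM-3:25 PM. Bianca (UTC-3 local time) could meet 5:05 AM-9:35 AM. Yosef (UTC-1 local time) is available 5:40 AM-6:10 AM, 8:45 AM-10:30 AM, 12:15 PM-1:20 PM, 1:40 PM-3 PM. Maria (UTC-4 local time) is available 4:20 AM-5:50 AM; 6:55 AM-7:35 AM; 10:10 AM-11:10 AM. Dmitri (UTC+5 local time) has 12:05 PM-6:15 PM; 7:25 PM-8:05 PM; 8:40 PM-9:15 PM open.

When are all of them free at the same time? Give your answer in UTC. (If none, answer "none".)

Chen in UTC: 07:20-08:00, 08:30-09:30, 10:20-15:35 (add 4h to convert from UTC-4).
Wiremu in UTC: 06:20-07:30, 09:05-12:00, 14:10-15:30 (subtract 5h to convert from UTC+5).
Lila in UTC: 07:10-09:15, 09:25-12:05, 14:20-16:25 (add 1h to convert from UTC-1).
Bianca in UTC: 08:05-12:35 (add 3h to convert from UTC-3).
Yosef in UTC: 06:40-07:10, 09:45-11:30, 13:15-14:20, 14:40-16:00 (add 1h to convert from UTC-1).
Maria in UTC: 08:20-09:50, 10:55-11:35, 14:10-15:10 (add 4h to convert from UTC-4).
Dmitri in UTC: 07:05-13:15, 14:25-15:05, 15:40-16:15 (subtract 5h to convert from UTC+5).
Chen ∩ Wiremu: 07:20-07:30, 09:05-09:30, 10:20-12:00, 14:10-15:30.
Chen ∩ Wiremu ∩ Lila: 07:20-07:30, 09:05-09:15, 09:25-09:30, 10:20-12:00, 14:20-15:30.
Chen ∩ Wiremu ∩ Lila ∩ Bianca: 09:05-09:15, 09:25-09:30, 10:20-12:00.
Chen ∩ Wiremu ∩ Lila ∩ Bianca ∩ Yosef: 10:20-11:30.
Chen ∩ Wiremu ∩ Lila ∩ Bianca ∩ Yosef ∩ Maria: 10:55-11:30.
Chen ∩ Wiremu ∩ Lila ∩ Bianca ∩ Yosef ∩ Maria ∩ Dmitri: 10:55-11:30.

10:55-11:30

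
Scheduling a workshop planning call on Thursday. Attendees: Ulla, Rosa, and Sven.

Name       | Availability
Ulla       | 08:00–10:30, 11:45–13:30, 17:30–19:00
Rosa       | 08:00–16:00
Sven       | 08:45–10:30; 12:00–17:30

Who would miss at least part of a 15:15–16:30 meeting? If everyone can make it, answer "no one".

Ulla: not fully free for 15:15-16:30. Rosa: not fully free for 15:15-16:30. Sven: free for 15:15-16:30.

Rosa, Ulla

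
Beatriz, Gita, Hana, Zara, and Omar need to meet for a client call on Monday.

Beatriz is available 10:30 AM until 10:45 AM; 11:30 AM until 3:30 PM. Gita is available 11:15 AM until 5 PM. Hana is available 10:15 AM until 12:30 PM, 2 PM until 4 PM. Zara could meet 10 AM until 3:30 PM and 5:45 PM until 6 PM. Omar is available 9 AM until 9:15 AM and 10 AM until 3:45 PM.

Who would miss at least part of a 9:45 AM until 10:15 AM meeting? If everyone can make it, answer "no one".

Beatriz: not fully free for 09:45-10:15. Gita: not fully free for 09:45-10:15. Hana: not fully free for 09:45-10:15. Zara: not fully free for 09:45-10:15. Omar: not fully free for 09:45-10:15.

Beatriz, Gita, Hana, Omar, Zara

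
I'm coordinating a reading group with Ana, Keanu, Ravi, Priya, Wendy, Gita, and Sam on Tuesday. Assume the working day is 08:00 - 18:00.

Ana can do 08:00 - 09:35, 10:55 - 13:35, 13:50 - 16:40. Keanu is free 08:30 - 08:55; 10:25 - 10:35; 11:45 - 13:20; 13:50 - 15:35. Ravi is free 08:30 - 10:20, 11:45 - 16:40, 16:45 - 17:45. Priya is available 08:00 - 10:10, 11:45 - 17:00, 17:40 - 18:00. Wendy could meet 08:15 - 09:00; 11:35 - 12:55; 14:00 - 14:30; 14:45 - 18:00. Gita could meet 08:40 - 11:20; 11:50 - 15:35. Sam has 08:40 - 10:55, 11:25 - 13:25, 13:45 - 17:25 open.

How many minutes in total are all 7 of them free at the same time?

Ana ∩ Keanu: 08:30-08:55, 11:45-13:20, 13:50-15:35.
Ana ∩ Keanu ∩ Ravi: 08:30-08:55, 11:45-13:20, 13:50-15:35.
Ana ∩ Keanu ∩ Ravi ∩ Priya: 08:30-08:55, 11:45-13:20, 13:50-15:35.
Ana ∩ Keanu ∩ Ravi ∩ Priya ∩ Wendy: 08:30-08:55, 11:45-12:55, 14:00-14:30, 14:45-15:35.
Ana ∩ Keanu ∩ Ravi ∩ Priya ∩ Wendy ∩ Gita: 08:40-08:55, 11:50-12:55, 14:00-14:30, 14:45-15:35.
Ana ∩ Keanu ∩ Ravi ∩ Priya ∩ Wendy ∩ Gita ∩ Sam: 08:40-08:55, 11:50-12:55, 14:00-14:30, 14:45-15:35.
Summing the common windows: 15 + 65 + 30 + 50 = 160 minutes.

160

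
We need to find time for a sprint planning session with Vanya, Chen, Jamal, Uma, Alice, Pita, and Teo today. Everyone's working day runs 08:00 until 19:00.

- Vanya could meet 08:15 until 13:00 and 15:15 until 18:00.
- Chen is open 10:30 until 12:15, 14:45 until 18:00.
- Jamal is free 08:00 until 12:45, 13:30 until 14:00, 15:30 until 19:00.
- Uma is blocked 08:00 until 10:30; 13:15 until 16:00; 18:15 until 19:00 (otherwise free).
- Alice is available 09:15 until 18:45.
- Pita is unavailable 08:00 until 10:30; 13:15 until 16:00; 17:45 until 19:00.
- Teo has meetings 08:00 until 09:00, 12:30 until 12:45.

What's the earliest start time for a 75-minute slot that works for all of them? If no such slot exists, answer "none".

Vanya free: 08:15-13:00, 15:15-18:00.
Chen free: 10:30-12:15, 14:45-18:00.
Jamal free: 08:00-12:45, 13:30-14:00, 15:30-19:00.
Uma free: 10:30-13:15, 16:00-18:15 (invert busy blocks within the working day).
Alice free: 09:15-18:45.
Pita free: 10:30-13:15, 16:00-17:45 (invert busy blocks within the working day).
Teo free: 09:00-12:30, 12:45-19:00 (invert busy blocks within the working day).
Vanya ∩ Chen: 10:30-12:15, 15:15-18:00.
Vanya ∩ Chen ∩ Jamal: 10:30-12:15, 15:30-18:00.
Vanya ∩ Chen ∩ Jamal ∩ Uma: 10:30-12:15, 16:00-18:00.
Vanya ∩ Chen ∩ Jamal ∩ Uma ∩ Alice: 10:30-12:15, 16:00-18:00.
Vanya ∩ Chen ∩ Jamal ∩ Uma ∩ Alice ∩ Pita: 10:30-12:15, 16:00-17:45.
Vanya ∩ Chen ∩ Jamal ∩ Uma ∩ Alice ∩ Pita ∩ Teo: 10:30-12:15, 16:00-17:45.
The first common window of at least 75 minutes is 10:30-12:15, so the earliest start is 10:30.

10:30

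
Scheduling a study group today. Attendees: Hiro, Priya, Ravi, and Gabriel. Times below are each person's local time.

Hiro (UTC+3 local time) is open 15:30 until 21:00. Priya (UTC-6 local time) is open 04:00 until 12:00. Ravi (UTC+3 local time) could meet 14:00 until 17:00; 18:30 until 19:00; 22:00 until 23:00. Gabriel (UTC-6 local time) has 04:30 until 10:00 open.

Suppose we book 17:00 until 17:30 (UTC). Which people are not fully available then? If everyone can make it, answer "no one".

Gabriel, Ravi

Hiro in UTC: 12:30-18:00 (subtract 3h to convert from UTC+3).
Priya in UTC: 10:00-18:00 (add 6h to convert from UTC-6).
Ravi in UTC: 11:00-14:00, 15:30-16:00, 19:00-20:00 (subtract 3h to convert from UTC+3).
Gabriel in UTC: 10:30-16:00 (add 6h to convert from UTC-6).
Hiro: free for 17:00-17:30. Priya: free for 17:00-17:30. Ravi: not fully free for 17:00-17:30. Gabriel: not fully free for 17:00-17:30.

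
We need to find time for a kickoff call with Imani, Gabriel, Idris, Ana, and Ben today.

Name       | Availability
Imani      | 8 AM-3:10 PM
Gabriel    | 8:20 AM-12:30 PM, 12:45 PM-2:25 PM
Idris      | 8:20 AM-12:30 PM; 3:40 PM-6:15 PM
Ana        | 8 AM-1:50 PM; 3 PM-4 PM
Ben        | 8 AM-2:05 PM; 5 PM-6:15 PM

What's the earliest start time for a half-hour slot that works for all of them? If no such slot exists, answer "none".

08:20

Imani ∩ Gabriel: 08:20-12:30, 12:45-14:25.
Imani ∩ Gabriel ∩ Idris: 08:20-12:30.
Imani ∩ Gabriel ∩ Idris ∩ Ana: 08:20-12:30.
Imani ∩ Gabriel ∩ Idris ∩ Ana ∩ Ben: 08:20-12:30.
The first common window of at least 30 minutes is 08:20-12:30, so the earliest start is 08:20.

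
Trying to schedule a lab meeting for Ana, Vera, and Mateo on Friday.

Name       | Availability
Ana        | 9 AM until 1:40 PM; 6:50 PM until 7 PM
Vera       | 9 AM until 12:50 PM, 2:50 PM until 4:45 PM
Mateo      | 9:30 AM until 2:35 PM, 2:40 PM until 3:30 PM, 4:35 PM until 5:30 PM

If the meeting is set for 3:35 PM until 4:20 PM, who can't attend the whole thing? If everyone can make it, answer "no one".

Ana: not fully free for 15:35-16:20. Vera: free for 15:35-16:20. Mateo: not fully free for 15:35-16:20.

Ana, Mateo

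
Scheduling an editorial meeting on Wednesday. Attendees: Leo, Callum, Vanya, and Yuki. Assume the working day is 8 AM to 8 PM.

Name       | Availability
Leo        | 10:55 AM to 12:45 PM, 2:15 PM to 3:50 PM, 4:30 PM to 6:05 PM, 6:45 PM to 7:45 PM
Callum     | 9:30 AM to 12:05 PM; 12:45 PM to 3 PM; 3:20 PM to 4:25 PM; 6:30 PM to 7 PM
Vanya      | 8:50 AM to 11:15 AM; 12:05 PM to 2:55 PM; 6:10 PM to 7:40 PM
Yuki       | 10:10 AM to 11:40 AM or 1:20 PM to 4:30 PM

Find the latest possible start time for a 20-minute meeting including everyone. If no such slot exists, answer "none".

Leo ∩ Callum: 10:55-12:05, 14:15-15:00, 15:20-15:50, 18:45-19:00.
Leo ∩ Callum ∩ Vanya: 10:55-11:15, 14:15-14:55, 18:45-19:00.
Leo ∩ Callum ∩ Vanya ∩ Yuki: 10:55-11:15, 14:15-14:55.
Those are the intersection windows.
The last common window of at least 20 minutes is 14:15-14:55; a 20-minute meeting can start as late as 14:35 and still end by 14:55.

14:35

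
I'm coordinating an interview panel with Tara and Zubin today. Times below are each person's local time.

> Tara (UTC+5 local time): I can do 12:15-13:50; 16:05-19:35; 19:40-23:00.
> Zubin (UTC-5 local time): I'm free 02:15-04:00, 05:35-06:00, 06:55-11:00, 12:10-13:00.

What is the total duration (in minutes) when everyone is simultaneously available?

Tara in UTC: 07:15-08:50, 11:05-14:35, 14:40-18:00 (subtract 5h to convert from UTC+5).
Zubin in UTC: 07:15-09:00, 10:35-11:00, 11:55-16:00, 17:10-18:00 (add 5h to convert from UTC-5).
Tara ∩ Zubin: 07:15-08:50, 11:55-14:35, 14:40-16:00, 17:10-18:00.
Summing the common windows: 95 + 160 + 80 + 50 = 385 minutes.

385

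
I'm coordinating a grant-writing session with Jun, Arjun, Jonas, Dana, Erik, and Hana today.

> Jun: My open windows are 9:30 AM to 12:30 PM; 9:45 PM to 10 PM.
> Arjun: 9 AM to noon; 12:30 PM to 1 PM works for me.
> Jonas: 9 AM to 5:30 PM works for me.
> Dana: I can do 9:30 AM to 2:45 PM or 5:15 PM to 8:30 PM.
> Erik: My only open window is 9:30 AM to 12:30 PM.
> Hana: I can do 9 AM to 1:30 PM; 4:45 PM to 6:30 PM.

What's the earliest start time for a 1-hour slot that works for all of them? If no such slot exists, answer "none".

09:30

Jun ∩ Arjun: 09:30-12:00.
Jun ∩ Arjun ∩ Jonas: 09:30-12:00.
Jun ∩ Arjun ∩ Jonas ∩ Dana: 09:30-12:00.
Jun ∩ Arjun ∩ Jonas ∩ Dana ∩ Erik: 09:30-12:00.
Jun ∩ Arjun ∩ Jonas ∩ Dana ∩ Erik ∩ Hana: 09:30-12:00.
Those are the intersection windows.
The first common window of at least 60 minutes is 09:30-12:00, so the earliest start is 09:30.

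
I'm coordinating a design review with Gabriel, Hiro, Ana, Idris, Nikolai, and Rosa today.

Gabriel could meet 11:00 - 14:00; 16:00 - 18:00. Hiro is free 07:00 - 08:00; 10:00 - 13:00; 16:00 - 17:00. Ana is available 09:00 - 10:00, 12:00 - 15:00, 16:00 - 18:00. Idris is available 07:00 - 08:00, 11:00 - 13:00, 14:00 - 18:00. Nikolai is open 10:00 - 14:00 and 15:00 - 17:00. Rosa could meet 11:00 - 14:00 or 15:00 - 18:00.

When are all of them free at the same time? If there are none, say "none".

12:00-13:00, 16:00-17:00

Gabriel ∩ Hiro: 11:00-13:00, 16:00-17:00.
Gabriel ∩ Hiro ∩ Ana: 12:00-13:00, 16:00-17:00.
Gabriel ∩ Hiro ∩ Ana ∩ Idris: 12:00-13:00, 16:00-17:00.
Gabriel ∩ Hiro ∩ Ana ∩ Idris ∩ Nikolai: 12:00-13:00, 16:00-17:00.
Gabriel ∩ Hiro ∩ Ana ∩ Idris ∩ Nikolai ∩ Rosa: 12:00-13:00, 16:00-17:00.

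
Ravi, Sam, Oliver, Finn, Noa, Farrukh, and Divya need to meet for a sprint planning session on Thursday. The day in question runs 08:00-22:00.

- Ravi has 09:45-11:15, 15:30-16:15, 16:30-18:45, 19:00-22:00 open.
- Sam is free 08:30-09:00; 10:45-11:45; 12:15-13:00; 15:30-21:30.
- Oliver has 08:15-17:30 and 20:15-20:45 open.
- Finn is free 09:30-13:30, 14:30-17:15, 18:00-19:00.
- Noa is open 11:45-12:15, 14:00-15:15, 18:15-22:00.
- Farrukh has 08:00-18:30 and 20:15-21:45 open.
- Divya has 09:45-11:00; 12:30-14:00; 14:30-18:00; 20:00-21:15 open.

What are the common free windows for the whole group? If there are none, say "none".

none

Ravi ∩ Sam: 10:45-11:15, 15:30-16:15, 16:30-18:45, 19:00-21:30.
Ravi ∩ Sam ∩ Oliver: 10:45-11:15, 15:30-16:15, 16:30-17:30, 20:15-20:45.
Ravi ∩ Sam ∩ Oliver ∩ Finn: 10:45-11:15, 15:30-16:15, 16:30-17:15.
Ravi ∩ Sam ∩ Oliver ∩ Finn ∩ Noa: ∅.
Ravi ∩ Sam ∩ Oliver ∩ Finn ∩ Noa ∩ Farrukh: ∅.
Ravi ∩ Sam ∩ Oliver ∩ Finn ∩ Noa ∩ Farrukh ∩ Divya: ∅.
There is no time when everyone is free.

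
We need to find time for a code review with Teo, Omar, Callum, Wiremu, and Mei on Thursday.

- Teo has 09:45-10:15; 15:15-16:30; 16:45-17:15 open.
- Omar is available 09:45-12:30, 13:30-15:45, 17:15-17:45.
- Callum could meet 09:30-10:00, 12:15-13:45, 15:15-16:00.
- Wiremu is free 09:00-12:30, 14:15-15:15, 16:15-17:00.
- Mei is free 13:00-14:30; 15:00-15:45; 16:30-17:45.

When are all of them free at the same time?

Teo ∩ Omar: 09:45-10:15, 15:15-15:45.
Teo ∩ Omar ∩ Callum: 09:45-10:00, 15:15-15:45.
Teo ∩ Omar ∩ Callum ∩ Wiremu: 09:45-10:00.
Teo ∩ Omar ∩ Callum ∩ Wiremu ∩ Mei: ∅.
There is no time when everyone is free.

none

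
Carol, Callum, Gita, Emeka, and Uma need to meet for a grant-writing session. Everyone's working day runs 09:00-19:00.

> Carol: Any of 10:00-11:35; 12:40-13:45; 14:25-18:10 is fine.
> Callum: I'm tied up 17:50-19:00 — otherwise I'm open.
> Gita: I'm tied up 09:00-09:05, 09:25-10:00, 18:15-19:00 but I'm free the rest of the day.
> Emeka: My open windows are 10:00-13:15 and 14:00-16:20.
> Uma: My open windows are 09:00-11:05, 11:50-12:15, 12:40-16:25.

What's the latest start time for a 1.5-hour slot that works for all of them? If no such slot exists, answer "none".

Carol free: 10:00-11:35, 12:40-13:45, 14:25-18:10.
Callum free: 09:00-17:50 (invert busy blocks within the working day).
Gita free: 09:05-09:25, 10:00-18:15 (invert busy blocks within the working day).
Emeka free: 10:00-13:15, 14:00-16:20.
Uma free: 09:00-11:05, 11:50-12:15, 12:40-16:25.
Carol ∩ Callum: 10:00-11:35, 12:40-13:45, 14:25-17:50.
Carol ∩ Callum ∩ Gita: 10:00-11:35, 12:40-13:45, 14:25-17:50.
Carol ∩ Callum ∩ Gita ∩ Emeka: 10:00-11:35, 12:40-13:15, 14:25-16:20.
Carol ∩ Callum ∩ Gita ∩ Emeka ∩ Uma: 10:00-11:05, 12:40-13:15, 14:25-16:20.
So the common availability across everyone is 10:00-11:05, 12:40-13:15, 14:25-16:20.
The last common window of at least 90 minutes is 14:25-16:20; a 90-minute meeting can start as late as 14:50 and still end by 16:20.

14:50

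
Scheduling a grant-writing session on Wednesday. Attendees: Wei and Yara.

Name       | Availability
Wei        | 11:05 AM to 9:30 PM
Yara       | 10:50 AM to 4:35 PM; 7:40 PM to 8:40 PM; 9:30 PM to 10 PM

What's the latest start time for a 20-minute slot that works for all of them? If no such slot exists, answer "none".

Wei ∩ Yara: 11:05-16:35, 19:40-20:40.
The last common window of at least 20 minutes is 19:40-20:40; a 20-minute meeting can start as late as 20:20 and still end by 20:40.

20:20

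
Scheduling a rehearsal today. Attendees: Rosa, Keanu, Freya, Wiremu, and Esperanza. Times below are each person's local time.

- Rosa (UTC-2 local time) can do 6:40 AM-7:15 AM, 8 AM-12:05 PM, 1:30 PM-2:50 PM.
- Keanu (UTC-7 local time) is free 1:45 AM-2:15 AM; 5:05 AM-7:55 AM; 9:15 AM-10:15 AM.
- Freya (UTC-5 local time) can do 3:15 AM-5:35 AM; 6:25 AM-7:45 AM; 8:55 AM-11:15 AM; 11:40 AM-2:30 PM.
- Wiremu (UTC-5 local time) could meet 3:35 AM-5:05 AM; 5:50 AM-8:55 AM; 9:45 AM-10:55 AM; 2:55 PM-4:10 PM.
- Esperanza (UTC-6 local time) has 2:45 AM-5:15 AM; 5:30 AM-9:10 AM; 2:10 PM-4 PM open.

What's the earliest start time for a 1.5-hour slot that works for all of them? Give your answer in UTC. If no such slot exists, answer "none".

Rosa in UTC: 08:40-09:15, 10:00-14:05, 15:30-16:50 (add 2h to convert from UTC-2).
Keanu in UTC: 08:45-09:15, 12:05-14:55, 16:15-17:15 (add 7h to convert from UTC-7).
Freya in UTC: 08:15-10:35, 11:25-12:45, 13:55-16:15, 16:40-19:30 (add 5h to convert from UTC-5).
Wiremu in UTC: 08:35-10:05, 10:50-13:55, 14:45-15:55, 19:55-21:10 (add 5h to convert from UTC-5).
Esperanza in UTC: 08:45-11:15, 11:30-15:10, 20:10-22:00 (add 6h to convert from UTC-6).
Rosa ∩ Keanu: 08:45-09:15, 12:05-14:05, 16:15-16:50.
Rosa ∩ Keanu ∩ Freya: 08:45-09:15, 12:05-12:45, 13:55-14:05, 16:40-16:50.
Rosa ∩ Keanu ∩ Freya ∩ Wiremu: 08:45-09:15, 12:05-12:45.
Rosa ∩ Keanu ∩ Freya ∩ Wiremu ∩ Esperanza: 08:45-09:15, 12:05-12:45.
Those are the intersection windows.
No common window is at least 90 minutes long.

none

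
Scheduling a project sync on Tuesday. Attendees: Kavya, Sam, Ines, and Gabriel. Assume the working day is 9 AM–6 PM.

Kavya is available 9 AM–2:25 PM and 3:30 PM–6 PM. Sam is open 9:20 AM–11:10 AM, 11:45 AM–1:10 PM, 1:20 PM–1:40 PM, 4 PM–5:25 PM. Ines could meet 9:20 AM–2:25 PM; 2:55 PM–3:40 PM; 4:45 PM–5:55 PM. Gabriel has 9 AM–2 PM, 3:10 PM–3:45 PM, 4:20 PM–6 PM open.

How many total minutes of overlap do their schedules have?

Kavya ∩ Sam: 09:20-11:10, 11:45-13:10, 13:20-13:40, 16:00-17:25.
Kavya ∩ Sam ∩ Ines: 09:20-11:10, 11:45-13:10, 13:20-13:40, 16:45-17:25.
Kavya ∩ Sam ∩ Ines ∩ Gabriel: 09:20-11:10, 11:45-13:10, 13:20-13:40, 16:45-17:25.
Those are the intersection windows.
Summing the common windows: 110 + 85 + 20 + 40 = 255 minutes.

255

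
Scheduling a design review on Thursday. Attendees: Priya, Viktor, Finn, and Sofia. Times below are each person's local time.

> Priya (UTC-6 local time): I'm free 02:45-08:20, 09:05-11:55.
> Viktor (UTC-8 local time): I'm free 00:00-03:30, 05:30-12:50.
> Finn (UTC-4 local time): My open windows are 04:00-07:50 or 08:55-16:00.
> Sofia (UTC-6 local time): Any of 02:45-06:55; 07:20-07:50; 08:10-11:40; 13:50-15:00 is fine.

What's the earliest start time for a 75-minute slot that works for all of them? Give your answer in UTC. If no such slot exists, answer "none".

08:45

Priya in UTC: 08:45-14:20, 15:05-17:55 (add 6h to convert from UTC-6).
Viktor in UTC: 08:00-11:30, 13:30-20:50 (add 8h to convert from UTC-8).
Finn in UTC: 08:00-11:50, 12:55-20:00 (add 4h to convert from UTC-4).
Sofia in UTC: 08:45-12:55, 13:20-13:50, 14:10-17:40, 19:50-21:00 (add 6h to convert from UTC-6).
Priya ∩ Viktor: 08:45-11:30, 13:30-14:20, 15:05-17:55.
Priya ∩ Viktor ∩ Finn: 08:45-11:30, 13:30-14:20, 15:05-17:55.
Priya ∩ Viktor ∩ Finn ∩ Sofia: 08:45-11:30, 13:30-13:50, 14:10-14:20, 15:05-17:40.
Those are the intersection windows.
The first common window of at least 75 minutes is 08:45-11:30, so the earliest start is 08:45.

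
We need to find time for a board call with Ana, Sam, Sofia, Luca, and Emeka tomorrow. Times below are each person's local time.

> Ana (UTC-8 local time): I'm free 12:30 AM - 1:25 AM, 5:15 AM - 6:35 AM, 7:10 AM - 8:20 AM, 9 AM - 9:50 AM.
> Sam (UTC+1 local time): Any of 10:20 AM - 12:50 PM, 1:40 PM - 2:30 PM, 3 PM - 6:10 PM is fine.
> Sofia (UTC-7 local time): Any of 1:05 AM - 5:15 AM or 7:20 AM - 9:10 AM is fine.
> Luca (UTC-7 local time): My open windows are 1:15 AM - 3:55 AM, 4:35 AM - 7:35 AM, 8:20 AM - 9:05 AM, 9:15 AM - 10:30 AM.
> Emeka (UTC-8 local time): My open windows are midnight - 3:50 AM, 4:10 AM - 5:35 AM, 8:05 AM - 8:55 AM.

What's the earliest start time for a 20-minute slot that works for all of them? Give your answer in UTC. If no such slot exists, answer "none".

none

Ana in UTC: 08:30-09:25, 13:15-14:35, 15:10-16:20, 17:00-17:50 (add 8h to convert from UTC-8).
Sam in UTC: 09:20-11:50, 12:40-13:30, 14:00-17:10 (subtract 1h to convert from UTC+1).
Sofia in UTC: 08:05-12:15, 14:20-16:10 (add 7h to convert from UTC-7).
Luca in UTC: 08:15-10:55, 11:35-14:35, 15:20-16:05, 16:15-17:30 (add 7h to convert from UTC-7).
Emeka in UTC: 08:00-11:50, 12:10-13:35, 16:05-16:55 (add 8h to convert from UTC-8).
Ana ∩ Sam: 09:20-09:25, 13:15-13:30, 14:00-14:35, 15:10-16:20, 17:00-17:10.
Ana ∩ Sam ∩ Sofia: 09:20-09:25, 14:20-14:35, 15:10-16:10.
Ana ∩ Sam ∩ Sofia ∩ Luca: 09:20-09:25, 14:20-14:35, 15:20-16:05.
Ana ∩ Sam ∩ Sofia ∩ Luca ∩ Emeka: 09:20-09:25.
No common window is at least 20 minutes long.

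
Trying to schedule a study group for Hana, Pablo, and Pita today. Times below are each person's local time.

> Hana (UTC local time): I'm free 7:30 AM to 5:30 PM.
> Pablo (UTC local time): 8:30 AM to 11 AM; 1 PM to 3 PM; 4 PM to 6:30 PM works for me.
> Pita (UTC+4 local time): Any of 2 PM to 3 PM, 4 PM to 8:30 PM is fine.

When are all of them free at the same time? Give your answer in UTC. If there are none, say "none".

10:00-11:00, 13:00-15:00, 16:00-16:30

Hana in UTC: 07:30-17:30.
Pablo in UTC: 08:30-11:00, 13:00-15:00, 16:00-18:30.
Pita in UTC: 10:00-11:00, 12:00-16:30 (subtract 4h to convert from UTC+4).
Hana ∩ Pablo: 08:30-11:00, 13:00-15:00, 16:00-17:30.
Hana ∩ Pablo ∩ Pita: 10:00-11:00, 13:00-15:00, 16:00-16:30.
So the common availability across everyone is 10:00-11:00, 13:00-15:00, 16:00-16:30.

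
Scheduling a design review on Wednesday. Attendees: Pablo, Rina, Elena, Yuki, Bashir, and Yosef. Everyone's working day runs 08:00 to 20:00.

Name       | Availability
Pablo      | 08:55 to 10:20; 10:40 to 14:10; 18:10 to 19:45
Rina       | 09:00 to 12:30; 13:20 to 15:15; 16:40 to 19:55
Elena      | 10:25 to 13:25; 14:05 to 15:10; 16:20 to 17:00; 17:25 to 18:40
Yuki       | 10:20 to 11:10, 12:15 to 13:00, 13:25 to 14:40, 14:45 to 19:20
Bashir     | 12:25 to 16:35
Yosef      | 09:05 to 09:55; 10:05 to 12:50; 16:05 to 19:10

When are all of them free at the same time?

12:25-12:30

Pablo ∩ Rina: 09:00-10:20, 10:40-12:30, 13:20-14:10, 18:10-19:45.
Pablo ∩ Rina ∩ Elena: 10:40-12:30, 13:20-13:25, 14:05-14:10, 18:10-18:40.
Pablo ∩ Rina ∩ Elena ∩ Yuki: 10:40-11:10, 12:15-12:30, 14:05-14:10, 18:10-18:40.
Pablo ∩ Rina ∩ Elena ∩ Yuki ∩ Bashir: 12:25-12:30, 14:05-14:10.
Pablo ∩ Rina ∩ Elena ∩ Yuki ∩ Bashir ∩ Yosef: 12:25-12:30.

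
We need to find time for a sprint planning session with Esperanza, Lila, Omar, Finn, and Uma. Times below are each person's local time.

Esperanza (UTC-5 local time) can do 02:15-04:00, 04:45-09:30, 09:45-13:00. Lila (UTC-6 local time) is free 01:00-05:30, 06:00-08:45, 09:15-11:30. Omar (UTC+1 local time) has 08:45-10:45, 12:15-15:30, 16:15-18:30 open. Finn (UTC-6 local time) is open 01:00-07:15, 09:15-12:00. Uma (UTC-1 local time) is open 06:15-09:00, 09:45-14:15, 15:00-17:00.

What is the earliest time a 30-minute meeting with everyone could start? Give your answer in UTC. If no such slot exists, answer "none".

Esperanza in UTC: 07:15-09:00, 09:45-14:30, 14:45-18:00 (add 5h to convert from UTC-5).
Lila in UTC: 07:00-11:30, 12:00-14:45, 15:15-17:30 (add 6h to convert from UTC-6).
Omar in UTC: 07:45-09:45, 11:15-14:30, 15:15-17:30 (subtract 1h to convert from UTC+1).
Finn in UTC: 07:00-13:15, 15:15-18:00 (add 6h to convert from UTC-6).
Uma in UTC: 07:15-10:00, 10:45-15:15, 16:00-18:00 (add 1h to convert from UTC-1).
Esperanza ∩ Lila: 07:15-09:00, 09:45-11:30, 12:00-14:30, 15:15-17:30.
Esperanza ∩ Lila ∩ Omar: 07:45-09:00, 11:15-11:30, 12:00-14:30, 15:15-17:30.
Esperanza ∩ Lila ∩ Omar ∩ Finn: 07:45-09:00, 11:15-11:30, 12:00-13:15, 15:15-17:30.
Esperanza ∩ Lila ∩ Omar ∩ Finn ∩ Uma: 07:45-09:00, 11:15-11:30, 12:00-13:15, 16:00-17:30.
The first common window of at least 30 minutes is 07:45-09:00, so the earliest start is 07:45.

07:45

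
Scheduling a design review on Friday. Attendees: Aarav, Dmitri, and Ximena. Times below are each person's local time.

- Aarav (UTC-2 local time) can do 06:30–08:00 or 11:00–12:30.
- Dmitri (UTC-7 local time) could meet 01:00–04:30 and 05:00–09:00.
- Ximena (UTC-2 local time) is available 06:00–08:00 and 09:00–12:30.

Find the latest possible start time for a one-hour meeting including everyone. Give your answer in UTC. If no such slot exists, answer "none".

13:30

Aarav in UTC: 08:30-10:00, 13:00-14:30 (add 2h to convert from UTC-2).
Dmitri in UTC: 08:00-11:30, 12:00-16:00 (add 7h to convert from UTC-7).
Ximena in UTC: 08:00-10:00, 11:00-14:30 (add 2h to convert from UTC-2).
Aarav ∩ Dmitri: 08:30-10:00, 13:00-14:30.
Aarav ∩ Dmitri ∩ Ximena: 08:30-10:00, 13:00-14:30.
The last common window of at least 60 minutes is 13:00-14:30; a 60-minute meeting can start as late as 13:30 and still end by 14:30.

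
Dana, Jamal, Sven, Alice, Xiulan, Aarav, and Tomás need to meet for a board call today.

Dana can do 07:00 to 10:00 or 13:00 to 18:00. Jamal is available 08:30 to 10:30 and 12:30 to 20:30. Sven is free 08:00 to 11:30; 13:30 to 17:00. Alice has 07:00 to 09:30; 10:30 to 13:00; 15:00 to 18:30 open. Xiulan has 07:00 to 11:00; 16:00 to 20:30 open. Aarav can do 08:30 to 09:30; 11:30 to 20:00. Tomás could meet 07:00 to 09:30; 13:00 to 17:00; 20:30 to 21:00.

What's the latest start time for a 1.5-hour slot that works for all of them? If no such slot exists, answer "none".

none

Dana ∩ Jamal: 08:30-10:00, 13:00-18:00.
Dana ∩ Jamal ∩ Sven: 08:30-10:00, 13:30-17:00.
Dana ∩ Jamal ∩ Sven ∩ Alice: 08:30-09:30, 15:00-17:00.
Dana ∩ Jamal ∩ Sven ∩ Alice ∩ Xiulan: 08:30-09:30, 16:00-17:00.
Dana ∩ Jamal ∩ Sven ∩ Alice ∩ Xiulan ∩ Aarav: 08:30-09:30, 16:00-17:00.
Dana ∩ Jamal ∩ Sven ∩ Alice ∩ Xiulan ∩ Aarav ∩ Tomás: 08:30-09:30, 16:00-17:00.
No common window is at least 90 minutes long.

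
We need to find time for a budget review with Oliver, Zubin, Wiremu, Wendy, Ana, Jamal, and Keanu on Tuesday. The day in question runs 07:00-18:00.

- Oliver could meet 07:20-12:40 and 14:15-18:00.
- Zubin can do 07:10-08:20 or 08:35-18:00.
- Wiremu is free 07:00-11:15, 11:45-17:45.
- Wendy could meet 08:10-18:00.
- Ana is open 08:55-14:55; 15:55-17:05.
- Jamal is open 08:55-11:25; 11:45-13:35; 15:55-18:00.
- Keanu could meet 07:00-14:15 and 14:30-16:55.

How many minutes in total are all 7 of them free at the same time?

Oliver ∩ Zubin: 07:20-08:20, 08:35-12:40, 14:15-18:00.
Oliver ∩ Zubin ∩ Wiremu: 07:20-08:20, 08:35-11:15, 11:45-12:40, 14:15-17:45.
Oliver ∩ Zubin ∩ Wiremu ∩ Wendy: 08:10-08:20, 08:35-11:15, 11:45-12:40, 14:15-17:45.
Oliver ∩ Zubin ∩ Wiremu ∩ Wendy ∩ Ana: 08:55-11:15, 11:45-12:40, 14:15-14:55, 15:55-17:05.
Oliver ∩ Zubin ∩ Wiremu ∩ Wendy ∩ Ana ∩ Jamal: 08:55-11:15, 11:45-12:40, 15:55-17:05.
Oliver ∩ Zubin ∩ Wiremu ∩ Wendy ∩ Ana ∩ Jamal ∩ Keanu: 08:55-11:15, 11:45-12:40, 15:55-16:55.
Summing the common windows: 140 + 55 + 60 = 255 minutes.

255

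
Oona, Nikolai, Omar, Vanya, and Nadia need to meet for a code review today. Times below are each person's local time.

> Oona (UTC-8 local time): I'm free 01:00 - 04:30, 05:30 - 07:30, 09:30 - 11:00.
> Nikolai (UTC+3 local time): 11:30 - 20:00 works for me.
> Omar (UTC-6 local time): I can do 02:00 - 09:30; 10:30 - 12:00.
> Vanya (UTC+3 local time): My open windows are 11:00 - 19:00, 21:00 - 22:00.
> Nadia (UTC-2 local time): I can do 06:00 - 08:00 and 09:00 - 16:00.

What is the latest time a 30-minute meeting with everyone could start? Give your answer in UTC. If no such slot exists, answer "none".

Oona in UTC: 09:00-12:30, 13:30-15:30, 17:30-19:00 (add 8h to convert from UTC-8).
Nikolai in UTC: 08:30-17:00 (subtract 3h to convert from UTC+3).
Omar in UTC: 08:00-15:30, 16:30-18:00 (add 6h to convert from UTC-6).
Vanya in UTC: 08:00-16:00, 18:00-19:00 (subtract 3h to convert from UTC+3).
Nadia in UTC: 08:00-10:00, 11:00-18:00 (add 2h to convert from UTC-2).
Oona ∩ Nikolai: 09:00-12:30, 13:30-15:30.
Oona ∩ Nikolai ∩ Omar: 09:00-12:30, 13:30-15:30.
Oona ∩ Nikolai ∩ Omar ∩ Vanya: 09:00-12:30, 13:30-15:30.
Oona ∩ Nikolai ∩ Omar ∩ Vanya ∩ Nadia: 09:00-10:00, 11:00-12:30, 13:30-15:30.
The last common window of at least 30 minutes is 13:30-15:30; a 30-minute meeting can start as late as 15:00 and still end by 15:30.

15:00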